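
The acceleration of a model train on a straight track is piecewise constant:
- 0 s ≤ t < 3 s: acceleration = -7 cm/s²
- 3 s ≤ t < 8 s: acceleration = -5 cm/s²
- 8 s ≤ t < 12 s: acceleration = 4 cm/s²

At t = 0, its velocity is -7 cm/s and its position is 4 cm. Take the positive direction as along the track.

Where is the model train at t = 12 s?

-431 cm

On each constant-a segment, Δv = aΔt and Δx = v₀Δt + ½aΔt²; chain segment to segment.
0–3 s: v starts -7 cm/s; Δx = -7·3 + ½·-7·3² = -52.5 cm; v ends -28 cm/s.
3–8 s: v starts -28 cm/s; Δx = -28·5 + ½·-5·5² = -202.5 cm; v ends -53 cm/s.
8–12 s: v starts -53 cm/s; Δx = -53·4 + ½·4·4² = -180 cm; v ends -37 cm/s.
x(12) = 4 + Σ Δx = -431 cm.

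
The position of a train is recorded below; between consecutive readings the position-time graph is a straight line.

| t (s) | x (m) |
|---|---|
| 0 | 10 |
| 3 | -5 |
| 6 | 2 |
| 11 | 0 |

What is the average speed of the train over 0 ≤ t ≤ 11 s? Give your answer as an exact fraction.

Average speed = (total path length)/(elapsed time); on a piecewise-linear x-t graph the path length is Σ|Δx|.
0–3 s: |Δx| = |-5 − 10| = 15 m
3–6 s: |Δx| = |2 − -5| = 7 m
6–11 s: |Δx| = |0 − 2| = 2 m
Total path = 24 m; average speed = 24/11 = 24/11 m/s.

24/11 m/s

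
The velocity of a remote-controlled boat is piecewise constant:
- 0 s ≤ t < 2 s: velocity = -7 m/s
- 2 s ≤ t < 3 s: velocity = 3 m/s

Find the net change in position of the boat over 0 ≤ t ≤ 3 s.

-11 m

Displacement is the signed area under the v-t curve.
0–2 s: -7 × 2 = -14 m
2–3 s: 3 × 1 = 3 m
Net displacement = -11 m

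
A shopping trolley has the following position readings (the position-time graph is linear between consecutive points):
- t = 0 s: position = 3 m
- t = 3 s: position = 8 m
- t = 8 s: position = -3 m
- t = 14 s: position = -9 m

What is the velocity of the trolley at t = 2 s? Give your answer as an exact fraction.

Velocity is the slope of the x-t graph on 0–3 s: (8 − 3)/(3 − 0) = 5/3 m/s.

5/3 m/s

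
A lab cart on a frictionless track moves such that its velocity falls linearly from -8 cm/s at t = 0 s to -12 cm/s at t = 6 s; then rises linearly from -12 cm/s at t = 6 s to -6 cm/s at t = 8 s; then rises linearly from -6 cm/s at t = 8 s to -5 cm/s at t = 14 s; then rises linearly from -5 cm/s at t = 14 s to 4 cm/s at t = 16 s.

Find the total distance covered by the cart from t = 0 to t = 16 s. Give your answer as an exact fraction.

Distance (not displacement) is the total path length: add the absolute areas under v-t.
0–6 s: |½(-8 + -12)(6)| = 60 cm
6–8 s: |½(-12 + -6)(2)| = 18 cm
8–14 s: |½(-6 + -5)(6)| = 33 cm
14–16 s: v = 0 at t = 136/9 s; triangle areas 25/9 + 16/9 = 41/9 cm
Total distance = 1040/9 cm

1040/9 cm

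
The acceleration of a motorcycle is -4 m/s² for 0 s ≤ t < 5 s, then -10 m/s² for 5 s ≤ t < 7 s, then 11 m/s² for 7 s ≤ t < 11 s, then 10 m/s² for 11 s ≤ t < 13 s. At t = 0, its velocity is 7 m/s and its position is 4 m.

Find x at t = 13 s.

On each constant-a segment, Δv = aΔt and Δx = v₀Δt + ½aΔt²; chain segment to segment.
0–5 s: v starts 7 m/s; Δx = 7·5 + ½·-4·5² = -15 m; v ends -13 m/s.
5–7 s: v starts -13 m/s; Δx = -13·2 + ½·-10·2² = -46 m; v ends -33 m/s.
7–11 s: v starts -33 m/s; Δx = -33·4 + ½·11·4² = -44 m; v ends 11 m/s.
11–13 s: v starts 11 m/s; Δx = 11·2 + ½·10·2² = 42 m; v ends 31 m/s.
x(13) = 4 + Σ Δx = -59 m.

-59 m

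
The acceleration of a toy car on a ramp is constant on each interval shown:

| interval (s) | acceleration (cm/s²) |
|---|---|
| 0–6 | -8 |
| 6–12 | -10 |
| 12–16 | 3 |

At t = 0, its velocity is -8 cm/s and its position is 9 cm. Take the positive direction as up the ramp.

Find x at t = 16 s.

-1139 cm

On each constant-a segment, Δv = aΔt and Δx = v₀Δt + ½aΔt²; chain segment to segment.
0–6 s: v starts -8 cm/s; Δx = -8·6 + ½·-8·6² = -192 cm; v ends -56 cm/s.
6–12 s: v starts -56 cm/s; Δx = -56·6 + ½·-10·6² = -516 cm; v ends -116 cm/s.
12–16 s: v starts -116 cm/s; Δx = -116·4 + ½·3·4² = -440 cm; v ends -104 cm/s.
x(16) = 9 + Σ Δx = -1139 cm.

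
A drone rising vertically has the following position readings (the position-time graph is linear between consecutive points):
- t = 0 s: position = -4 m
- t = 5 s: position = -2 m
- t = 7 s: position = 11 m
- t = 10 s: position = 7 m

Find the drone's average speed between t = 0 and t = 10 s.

Average speed = (total path length)/(elapsed time); on a piecewise-linear x-t graph the path length is Σ|Δx|.
0–5 s: |Δx| = |-2 − -4| = 2 m
5–7 s: |Δx| = |11 − -2| = 13 m
7–10 s: |Δx| = |7 − 11| = 4 m
Total path = 19 m; average speed = 19/10 = 1.9 m/s.

1.9 m/s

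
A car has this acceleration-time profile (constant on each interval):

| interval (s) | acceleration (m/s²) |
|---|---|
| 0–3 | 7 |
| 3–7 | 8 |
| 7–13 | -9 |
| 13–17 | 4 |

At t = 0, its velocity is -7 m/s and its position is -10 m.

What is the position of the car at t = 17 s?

On each constant-a segment, Δv = aΔt and Δx = v₀Δt + ½aΔt²; chain segment to segment.
0–3 s: v starts -7 m/s; Δx = -7·3 + ½·7·3² = 10.5 m; v ends 14 m/s.
3–7 s: v starts 14 m/s; Δx = 14·4 + ½·8·4² = 120 m; v ends 46 m/s.
7–13 s: v starts 46 m/s; Δx = 46·6 + ½·-9·6² = 114 m; v ends -8 m/s.
13–17 s: v starts -8 m/s; Δx = -8·4 + ½·4·4² = 0 m; v ends 8 m/s.
x(17) = -10 + Σ Δx = 234.5 m.

234.5 m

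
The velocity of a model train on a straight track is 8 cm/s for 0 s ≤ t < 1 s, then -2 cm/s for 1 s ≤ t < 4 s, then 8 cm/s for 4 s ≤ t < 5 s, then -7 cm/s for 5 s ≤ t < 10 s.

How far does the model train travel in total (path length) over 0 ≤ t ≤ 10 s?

57 cm

Total distance travelled is ∫|v| dt — sum the magnitudes of each area piece.
0–1 s: |8| × 1 = 8 cm
1–4 s: |-2| × 3 = 6 cm
4–5 s: |8| × 1 = 8 cm
5–10 s: |-7| × 5 = 35 cm
Total distance = 57 cm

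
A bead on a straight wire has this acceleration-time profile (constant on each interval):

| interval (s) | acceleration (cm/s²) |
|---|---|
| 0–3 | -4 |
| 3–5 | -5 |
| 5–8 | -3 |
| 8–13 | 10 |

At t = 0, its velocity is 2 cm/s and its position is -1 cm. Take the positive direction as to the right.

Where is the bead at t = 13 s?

-136.5 cm

On each constant-a segment, Δv = aΔt and Δx = v₀Δt + ½aΔt²; chain segment to segment.
0–3 s: v starts 2 cm/s; Δx = 2·3 + ½·-4·3² = -12 cm; v ends -10 cm/s.
3–5 s: v starts -10 cm/s; Δx = -10·2 + ½·-5·2² = -30 cm; v ends -20 cm/s.
5–8 s: v starts -20 cm/s; Δx = -20·3 + ½·-3·3² = -73.5 cm; v ends -29 cm/s.
8–13 s: v starts -29 cm/s; Δx = -29·5 + ½·10·5² = -20 cm; v ends 21 cm/s.
x(13) = -1 + Σ Δx = -136.5 cm.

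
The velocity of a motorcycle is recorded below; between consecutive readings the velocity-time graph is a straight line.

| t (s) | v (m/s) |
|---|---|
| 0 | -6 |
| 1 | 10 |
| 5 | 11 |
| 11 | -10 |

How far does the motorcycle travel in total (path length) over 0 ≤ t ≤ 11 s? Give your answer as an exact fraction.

Distance (not displacement) is the total path length: add the absolute areas under v-t.
0–1 s: v = 0 at t = 0.375 s; triangle areas 1.125 + 3.125 = 4.25 m
1–5 s: |½(10 + 11)(4)| = 42 m
5–11 s: v = 0 at t = 57/7 s; triangle areas 121/7 + 100/7 = 221/7 m
Total distance = 2179/28 m

2179/28 m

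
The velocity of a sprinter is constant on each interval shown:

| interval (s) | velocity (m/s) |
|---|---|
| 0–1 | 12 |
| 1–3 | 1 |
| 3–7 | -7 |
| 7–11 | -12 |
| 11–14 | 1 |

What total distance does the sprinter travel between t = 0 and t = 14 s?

93 m

Total distance travelled is ∫|v| dt — sum the magnitudes of each area piece.
0–1 s: |12| × 1 = 12 m
1–3 s: |1| × 2 = 2 m
3–7 s: |-7| × 4 = 28 m
7–11 s: |-12| × 4 = 48 m
11–14 s: |1| × 3 = 3 m
Total distance = 93 m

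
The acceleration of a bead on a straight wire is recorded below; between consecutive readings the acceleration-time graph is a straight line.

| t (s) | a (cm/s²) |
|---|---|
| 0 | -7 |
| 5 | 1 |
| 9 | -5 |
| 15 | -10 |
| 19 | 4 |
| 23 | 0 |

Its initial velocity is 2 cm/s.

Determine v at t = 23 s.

-70 cm/s

Δv equals the area under the a-t graph; then v = v₀ + Δv.
0–5 s: ½(-7 + 1)(5) = -15 cm/s
5–9 s: ½(1 + -5)(4) = -8 cm/s
9–15 s: ½(-5 + -10)(6) = -45 cm/s
15–19 s: ½(-10 + 4)(4) = -12 cm/s
19–23 s: ½(4 + 0)(4) = 8 cm/s
Δv = -72 cm/s, so v(23) = 2 + (-72) = -70 cm/s.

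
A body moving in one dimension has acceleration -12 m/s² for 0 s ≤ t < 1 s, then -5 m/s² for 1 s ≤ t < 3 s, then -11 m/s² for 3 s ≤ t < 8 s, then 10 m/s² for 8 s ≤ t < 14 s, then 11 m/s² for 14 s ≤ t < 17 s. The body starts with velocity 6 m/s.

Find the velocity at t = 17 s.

22 m/s

Δv equals the area under the a-t graph; then v = v₀ + Δv.
0–1 s: -12 × 1 = -12 m/s
1–3 s: -5 × 2 = -10 m/s
3–8 s: -11 × 5 = -55 m/s
8–14 s: 10 × 6 = 60 m/s
14–17 s: 11 × 3 = 33 m/s
Δv = 16 m/s, so v(17) = 6 + (16) = 22 m/s.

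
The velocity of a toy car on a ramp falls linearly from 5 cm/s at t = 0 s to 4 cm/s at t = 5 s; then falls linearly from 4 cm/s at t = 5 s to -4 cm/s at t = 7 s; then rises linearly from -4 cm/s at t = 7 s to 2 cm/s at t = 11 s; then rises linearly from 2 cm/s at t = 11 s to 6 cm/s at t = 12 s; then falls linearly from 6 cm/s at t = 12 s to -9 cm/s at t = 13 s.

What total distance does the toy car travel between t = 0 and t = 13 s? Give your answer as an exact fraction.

Distance (not displacement) is the total path length: add the absolute areas under v-t.
0–5 s: |½(5 + 4)(5)| = 22.5 cm
5–7 s: v = 0 at t = 6 s; triangle areas 2 + 2 = 4 cm
7–11 s: v = 0 at t = 29/3 s; triangle areas 16/3 + 4/3 = 20/3 cm
11–12 s: |½(2 + 6)(1)| = 4 cm
12–13 s: v = 0 at t = 12.4 s; triangle areas 1.2 + 2.7 = 3.9 cm
Total distance = 616/15 cm

616/15 cm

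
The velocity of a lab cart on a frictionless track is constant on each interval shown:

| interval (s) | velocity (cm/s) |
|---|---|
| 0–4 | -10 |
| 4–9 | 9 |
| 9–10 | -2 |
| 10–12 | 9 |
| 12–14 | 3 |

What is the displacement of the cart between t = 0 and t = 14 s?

27 cm

Displacement is the signed area under the v-t curve.
0–4 s: -10 × 4 = -40 cm
4–9 s: 9 × 5 = 45 cm
9–10 s: -2 × 1 = -2 cm
10–12 s: 9 × 2 = 18 cm
12–14 s: 3 × 2 = 6 cm
Net displacement = 27 cm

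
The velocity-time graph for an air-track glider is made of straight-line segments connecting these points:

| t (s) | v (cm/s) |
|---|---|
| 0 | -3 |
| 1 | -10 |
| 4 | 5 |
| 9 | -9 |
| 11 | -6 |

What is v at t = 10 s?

On 9–11 s the graph is linear from -9 to -6 cm/s: v(10) = -9 + (-6 − -9)·(10 − 9)/(11 − 9) = -7.5 cm/s.

-7.5 cm/s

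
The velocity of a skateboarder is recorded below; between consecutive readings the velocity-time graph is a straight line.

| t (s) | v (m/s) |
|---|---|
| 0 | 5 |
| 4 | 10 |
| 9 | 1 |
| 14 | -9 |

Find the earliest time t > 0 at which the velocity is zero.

v changes sign on 9–14 s (from 1 to -9); the graph is linear there, so v = 0 at t = 9 + (-1)·(14 − 9)/(-9 − 1) = 9.5 s.

t = 9.5 s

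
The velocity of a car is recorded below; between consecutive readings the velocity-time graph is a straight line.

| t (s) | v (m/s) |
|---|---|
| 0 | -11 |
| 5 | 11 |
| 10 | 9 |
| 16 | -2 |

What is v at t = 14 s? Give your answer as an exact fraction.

5/3 m/s

On 10–16 s the graph is linear from 9 to -2 m/s: v(14) = 9 + (-2 − 9)·(14 − 10)/(16 − 10) = 5/3 m/s.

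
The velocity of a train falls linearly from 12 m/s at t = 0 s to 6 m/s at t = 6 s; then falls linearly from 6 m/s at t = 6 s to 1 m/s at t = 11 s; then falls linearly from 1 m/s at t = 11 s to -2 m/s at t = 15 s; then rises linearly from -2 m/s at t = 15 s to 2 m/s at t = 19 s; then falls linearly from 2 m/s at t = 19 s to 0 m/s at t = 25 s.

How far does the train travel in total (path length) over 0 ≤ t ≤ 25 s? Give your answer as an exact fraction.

509/6 m

Distance (not displacement) is the total path length: add the absolute areas under v-t.
0–6 s: |½(12 + 6)(6)| = 54 m
6–11 s: |½(6 + 1)(5)| = 17.5 m
11–15 s: v = 0 at t = 37/3 s; triangle areas 2/3 + 8/3 = 10/3 m
15–19 s: v = 0 at t = 17 s; triangle areas 2 + 2 = 4 m
19–25 s: |½(2 + 0)(6)| = 6 m
Total distance = 509/6 m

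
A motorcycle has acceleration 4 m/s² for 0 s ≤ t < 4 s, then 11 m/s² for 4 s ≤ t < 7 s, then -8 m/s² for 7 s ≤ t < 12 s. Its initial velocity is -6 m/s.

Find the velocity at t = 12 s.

3 m/s

Δv equals the area under the a-t graph; then v = v₀ + Δv.
0–4 s: 4 × 4 = 16 m/s
4–7 s: 11 × 3 = 33 m/s
7–12 s: -8 × 5 = -40 m/s
Δv = 9 m/s, so v(12) = -6 + (9) = 3 m/s.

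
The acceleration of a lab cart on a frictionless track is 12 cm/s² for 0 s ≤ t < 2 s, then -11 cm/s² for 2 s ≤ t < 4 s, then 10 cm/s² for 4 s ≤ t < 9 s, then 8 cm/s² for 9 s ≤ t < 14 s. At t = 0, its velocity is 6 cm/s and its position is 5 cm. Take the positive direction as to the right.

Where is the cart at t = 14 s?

On each constant-a segment, Δv = aΔt and Δx = v₀Δt + ½aΔt²; chain segment to segment.
0–2 s: v starts 6 cm/s; Δx = 6·2 + ½·12·2² = 36 cm; v ends 30 cm/s.
2–4 s: v starts 30 cm/s; Δx = 30·2 + ½·-11·2² = 38 cm; v ends 8 cm/s.
4–9 s: v starts 8 cm/s; Δx = 8·5 + ½·10·5² = 165 cm; v ends 58 cm/s.
9–14 s: v starts 58 cm/s; Δx = 58·5 + ½·8·5² = 390 cm; v ends 98 cm/s.
x(14) = 5 + Σ Δx = 634 cm.

634 cm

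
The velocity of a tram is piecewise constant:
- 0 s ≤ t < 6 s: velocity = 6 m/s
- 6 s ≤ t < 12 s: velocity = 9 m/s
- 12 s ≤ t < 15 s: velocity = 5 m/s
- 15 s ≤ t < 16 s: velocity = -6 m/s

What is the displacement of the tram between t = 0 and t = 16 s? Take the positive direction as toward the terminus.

99 m

Net displacement equals the area under the velocity-time graph (areas below the axis count negative).
0–6 s: 6 × 6 = 36 m
6–12 s: 9 × 6 = 54 m
12–15 s: 5 × 3 = 15 m
15–16 s: -6 × 1 = -6 m
Net displacement = 99 m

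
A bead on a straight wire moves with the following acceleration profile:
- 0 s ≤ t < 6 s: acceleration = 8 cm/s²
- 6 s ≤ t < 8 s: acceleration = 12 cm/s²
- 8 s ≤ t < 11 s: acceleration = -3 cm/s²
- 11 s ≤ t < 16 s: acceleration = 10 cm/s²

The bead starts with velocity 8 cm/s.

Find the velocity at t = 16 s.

121 cm/s

Δv equals the area under the a-t graph; then v = v₀ + Δv.
0–6 s: 8 × 6 = 48 cm/s
6–8 s: 12 × 2 = 24 cm/s
8–11 s: -3 × 3 = -9 cm/s
11–16 s: 10 × 5 = 50 cm/s
Δv = 113 cm/s, so v(16) = 8 + (113) = 121 cm/s.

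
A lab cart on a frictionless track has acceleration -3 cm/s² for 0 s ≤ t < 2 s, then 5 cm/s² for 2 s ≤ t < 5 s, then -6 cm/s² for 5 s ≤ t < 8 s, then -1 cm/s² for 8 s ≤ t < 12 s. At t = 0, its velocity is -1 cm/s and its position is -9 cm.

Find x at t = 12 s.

On each constant-a segment, Δv = aΔt and Δx = v₀Δt + ½aΔt²; chain segment to segment.
0–2 s: v starts -1 cm/s; Δx = -1·2 + ½·-3·2² = -8 cm; v ends -7 cm/s.
2–5 s: v starts -7 cm/s; Δx = -7·3 + ½·5·3² = 1.5 cm; v ends 8 cm/s.
5–8 s: v starts 8 cm/s; Δx = 8·3 + ½·-6·3² = -3 cm; v ends -10 cm/s.
8–12 s: v starts -10 cm/s; Δx = -10·4 + ½·-1·4² = -48 cm; v ends -14 cm/s.
x(12) = -9 + Σ Δx = -66.5 cm.

-66.5 cm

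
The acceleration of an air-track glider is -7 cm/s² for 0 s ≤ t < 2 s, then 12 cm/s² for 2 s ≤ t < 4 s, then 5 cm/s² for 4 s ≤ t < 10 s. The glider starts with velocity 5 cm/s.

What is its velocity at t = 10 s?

Δv equals the area under the a-t graph; then v = v₀ + Δv.
0–2 s: -7 × 2 = -14 cm/s
2–4 s: 12 × 2 = 24 cm/s
4–10 s: 5 × 6 = 30 cm/s
Δv = 40 cm/s, so v(10) = 5 + (40) = 45 cm/s.

45 cm/s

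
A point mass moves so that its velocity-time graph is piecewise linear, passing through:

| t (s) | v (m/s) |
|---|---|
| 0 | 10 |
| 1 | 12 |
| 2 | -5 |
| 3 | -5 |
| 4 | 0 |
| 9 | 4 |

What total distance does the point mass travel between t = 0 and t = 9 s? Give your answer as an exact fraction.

569/17 m

Total distance travelled is ∫|v| dt — sum the magnitudes of each area piece.
0–1 s: |½(10 + 12)(1)| = 11 m
1–2 s: v = 0 at t = 29/17 s; triangle areas 72/17 + 25/34 = 169/34 m
2–3 s: |-5| × 1 = 5 m
3–4 s: |½(-5 + 0)(1)| = 2.5 m
4–9 s: |½(0 + 4)(5)| = 10 m
Total distance = 569/17 m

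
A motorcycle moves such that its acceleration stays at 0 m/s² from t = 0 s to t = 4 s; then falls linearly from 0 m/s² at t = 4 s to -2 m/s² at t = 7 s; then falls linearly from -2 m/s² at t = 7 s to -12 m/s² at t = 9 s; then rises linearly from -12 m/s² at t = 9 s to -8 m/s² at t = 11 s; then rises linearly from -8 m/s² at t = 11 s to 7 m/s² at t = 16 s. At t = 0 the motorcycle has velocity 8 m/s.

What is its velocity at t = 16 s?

Δv equals the area under the a-t graph; then v = v₀ + Δv.
0–4 s: 0 × 4 = 0 m/s
4–7 s: ½(0 + -2)(3) = -3 m/s
7–9 s: ½(-2 + -12)(2) = -14 m/s
9–11 s: ½(-12 + -8)(2) = -20 m/s
11–16 s: ½(-8 + 7)(5) = -2.5 m/s
Δv = -39.5 m/s, so v(16) = 8 + (-39.5) = -31.5 m/s.

-31.5 m/s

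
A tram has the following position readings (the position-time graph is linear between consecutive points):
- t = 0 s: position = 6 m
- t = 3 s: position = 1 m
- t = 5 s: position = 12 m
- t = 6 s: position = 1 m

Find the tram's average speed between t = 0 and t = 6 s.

4.5 m/s

Average speed = (total path length)/(elapsed time); on a piecewise-linear x-t graph the path length is Σ|Δx|.
0–3 s: |Δx| = |1 − 6| = 5 m
3–5 s: |Δx| = |12 − 1| = 11 m
5–6 s: |Δx| = |1 − 12| = 11 m
Total path = 27 m; average speed = 27/6 = 4.5 m/s.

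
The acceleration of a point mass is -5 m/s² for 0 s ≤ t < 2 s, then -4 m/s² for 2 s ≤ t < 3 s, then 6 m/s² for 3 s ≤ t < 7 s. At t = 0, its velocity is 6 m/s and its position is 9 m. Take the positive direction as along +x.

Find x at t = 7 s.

21 m

On each constant-a segment, Δv = aΔt and Δx = v₀Δt + ½aΔt²; chain segment to segment.
0–2 s: v starts 6 m/s; Δx = 6·2 + ½·-5·2² = 2 m; v ends -4 m/s.
2–3 s: v starts -4 m/s; Δx = -4·1 + ½·-4·1² = -6 m; v ends -8 m/s.
3–7 s: v starts -8 m/s; Δx = -8·4 + ½·6·4² = 16 m; v ends 16 m/s.
x(7) = 9 + Σ Δx = 21 m.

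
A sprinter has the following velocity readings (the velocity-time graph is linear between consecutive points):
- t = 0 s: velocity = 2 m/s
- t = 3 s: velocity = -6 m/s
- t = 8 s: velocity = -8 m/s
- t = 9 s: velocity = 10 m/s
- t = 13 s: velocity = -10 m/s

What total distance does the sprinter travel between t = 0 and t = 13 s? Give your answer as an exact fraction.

Total distance travelled is ∫|v| dt — sum the magnitudes of each area piece.
0–3 s: v = 0 at t = 0.75 s; triangle areas 0.75 + 6.75 = 7.5 m
3–8 s: |½(-6 + -8)(5)| = 35 m
8–9 s: v = 0 at t = 76/9 s; triangle areas 16/9 + 25/9 = 41/9 m
9–13 s: v = 0 at t = 11 s; triangle areas 10 + 10 = 20 m
Total distance = 1207/18 m

1207/18 m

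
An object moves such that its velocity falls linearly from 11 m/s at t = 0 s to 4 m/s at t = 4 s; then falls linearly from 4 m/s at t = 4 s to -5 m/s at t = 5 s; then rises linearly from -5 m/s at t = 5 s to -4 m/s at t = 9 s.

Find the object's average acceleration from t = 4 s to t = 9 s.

Average acceleration = Δv/Δt = (-4 − 4)/(9 − 4) = -1.6 m/s².

-1.6 m/s²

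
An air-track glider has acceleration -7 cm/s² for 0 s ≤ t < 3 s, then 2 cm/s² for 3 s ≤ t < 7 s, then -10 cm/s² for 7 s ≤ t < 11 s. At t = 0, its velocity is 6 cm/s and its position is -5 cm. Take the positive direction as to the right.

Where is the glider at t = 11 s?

On each constant-a segment, Δv = aΔt and Δx = v₀Δt + ½aΔt²; chain segment to segment.
0–3 s: v starts 6 cm/s; Δx = 6·3 + ½·-7·3² = -13.5 cm; v ends -15 cm/s.
3–7 s: v starts -15 cm/s; Δx = -15·4 + ½·2·4² = -44 cm; v ends -7 cm/s.
7–11 s: v starts -7 cm/s; Δx = -7·4 + ½·-10·4² = -108 cm; v ends -47 cm/s.
x(11) = -5 + Σ Δx = -170.5 cm.

-170.5 cm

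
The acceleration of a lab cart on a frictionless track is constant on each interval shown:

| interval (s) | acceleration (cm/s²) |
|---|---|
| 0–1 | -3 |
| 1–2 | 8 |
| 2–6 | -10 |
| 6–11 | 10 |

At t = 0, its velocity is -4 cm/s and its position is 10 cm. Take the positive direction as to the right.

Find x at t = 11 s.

On each constant-a segment, Δv = aΔt and Δx = v₀Δt + ½aΔt²; chain segment to segment.
0–1 s: v starts -4 cm/s; Δx = -4·1 + ½·-3·1² = -5.5 cm; v ends -7 cm/s.
1–2 s: v starts -7 cm/s; Δx = -7·1 + ½·8·1² = -3 cm; v ends 1 cm/s.
2–6 s: v starts 1 cm/s; Δx = 1·4 + ½·-10·4² = -76 cm; v ends -39 cm/s.
6–11 s: v starts -39 cm/s; Δx = -39·5 + ½·10·5² = -70 cm; v ends 11 cm/s.
x(11) = 10 + Σ Δx = -144.5 cm.

-144.5 cm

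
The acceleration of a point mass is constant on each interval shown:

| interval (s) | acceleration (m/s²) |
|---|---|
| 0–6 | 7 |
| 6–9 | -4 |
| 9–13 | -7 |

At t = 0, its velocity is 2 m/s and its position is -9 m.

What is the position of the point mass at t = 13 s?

315 m

On each constant-a segment, Δv = aΔt and Δx = v₀Δt + ½aΔt²; chain segment to segment.
0–6 s: v starts 2 m/s; Δx = 2·6 + ½·7·6² = 138 m; v ends 44 m/s.
6–9 s: v starts 44 m/s; Δx = 44·3 + ½·-4·3² = 114 m; v ends 32 m/s.
9–13 s: v starts 32 m/s; Δx = 32·4 + ½·-7·4² = 72 m; v ends 4 m/s.
x(13) = -9 + Σ Δx = 315 m.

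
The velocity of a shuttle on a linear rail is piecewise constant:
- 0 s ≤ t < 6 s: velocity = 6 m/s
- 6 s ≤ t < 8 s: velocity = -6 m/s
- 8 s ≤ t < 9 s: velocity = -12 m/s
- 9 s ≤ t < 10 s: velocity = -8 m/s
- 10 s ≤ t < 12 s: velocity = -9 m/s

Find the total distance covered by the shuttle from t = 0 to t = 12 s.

86 m

Total distance travelled is ∫|v| dt — sum the magnitudes of each area piece.
0–6 s: |6| × 6 = 36 m
6–8 s: |-6| × 2 = 12 m
8–9 s: |-12| × 1 = 12 m
9–10 s: |-8| × 1 = 8 m
10–12 s: |-9| × 2 = 18 m
Total distance = 86 m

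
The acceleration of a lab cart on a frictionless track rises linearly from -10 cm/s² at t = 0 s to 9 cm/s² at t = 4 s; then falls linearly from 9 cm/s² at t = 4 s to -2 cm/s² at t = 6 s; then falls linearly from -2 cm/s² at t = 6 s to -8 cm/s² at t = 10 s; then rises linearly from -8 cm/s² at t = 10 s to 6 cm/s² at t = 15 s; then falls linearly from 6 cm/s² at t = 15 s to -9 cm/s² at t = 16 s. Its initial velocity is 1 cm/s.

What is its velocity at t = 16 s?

-20.5 cm/s

Δv equals the area under the a-t graph; then v = v₀ + Δv.
0–4 s: ½(-10 + 9)(4) = -2 cm/s
4–6 s: ½(9 + -2)(2) = 7 cm/s
6–10 s: ½(-2 + -8)(4) = -20 cm/s
10–15 s: ½(-8 + 6)(5) = -5 cm/s
15–16 s: ½(6 + -9)(1) = -1.5 cm/s
Δv = -21.5 cm/s, so v(16) = 1 + (-21.5) = -20.5 cm/s.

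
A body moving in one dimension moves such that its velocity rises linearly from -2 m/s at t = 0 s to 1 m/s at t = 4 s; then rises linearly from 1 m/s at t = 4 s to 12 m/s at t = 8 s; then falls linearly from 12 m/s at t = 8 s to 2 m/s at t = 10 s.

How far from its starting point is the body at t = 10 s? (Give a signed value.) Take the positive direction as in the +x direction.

Displacement is the signed area under the v-t curve.
0–4 s: ½(-2 + 1)(4) = -2 m
4–8 s: ½(1 + 12)(4) = 26 m
8–10 s: ½(12 + 2)(2) = 14 m
Net displacement = 38 m

38 m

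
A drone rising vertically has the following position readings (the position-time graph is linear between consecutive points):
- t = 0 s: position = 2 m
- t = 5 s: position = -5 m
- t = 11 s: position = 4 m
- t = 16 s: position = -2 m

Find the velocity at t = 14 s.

-1.2 m/s

Velocity is the slope of the x-t graph on 11–16 s: (-2 − 4)/(16 − 11) = -1.2 m/s.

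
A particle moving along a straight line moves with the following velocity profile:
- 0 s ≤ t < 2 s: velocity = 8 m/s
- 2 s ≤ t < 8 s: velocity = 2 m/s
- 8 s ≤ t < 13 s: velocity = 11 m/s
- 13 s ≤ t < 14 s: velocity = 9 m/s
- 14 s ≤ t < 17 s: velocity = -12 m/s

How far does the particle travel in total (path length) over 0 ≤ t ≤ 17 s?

128 m

Total distance travelled is ∫|v| dt — sum the magnitudes of each area piece.
0–2 s: |8| × 2 = 16 m
2–8 s: |2| × 6 = 12 m
8–13 s: |11| × 5 = 55 m
13–14 s: |9| × 1 = 9 m
14–17 s: |-12| × 3 = 36 m
Total distance = 128 m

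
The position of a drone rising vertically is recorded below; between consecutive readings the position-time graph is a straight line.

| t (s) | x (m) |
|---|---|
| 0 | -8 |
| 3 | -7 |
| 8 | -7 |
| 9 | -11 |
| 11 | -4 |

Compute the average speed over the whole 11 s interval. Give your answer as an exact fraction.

Average speed = (total path length)/(elapsed time); on a piecewise-linear x-t graph the path length is Σ|Δx|.
0–3 s: |Δx| = |-7 − -8| = 1 m
3–8 s: |Δx| = |-7 − -7| = 0 m
8–9 s: |Δx| = |-11 − -7| = 4 m
9–11 s: |Δx| = |-4 − -11| = 7 m
Total path = 12 m; average speed = 12/11 = 12/11 m/s.

12/11 m/s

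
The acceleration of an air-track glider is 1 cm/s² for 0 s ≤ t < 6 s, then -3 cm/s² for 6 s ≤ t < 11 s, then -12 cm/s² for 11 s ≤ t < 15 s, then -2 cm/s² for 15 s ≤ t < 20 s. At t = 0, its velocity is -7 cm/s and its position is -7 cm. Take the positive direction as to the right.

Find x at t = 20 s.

On each constant-a segment, Δv = aΔt and Δx = v₀Δt + ½aΔt²; chain segment to segment.
0–6 s: v starts -7 cm/s; Δx = -7·6 + ½·1·6² = -24 cm; v ends -1 cm/s.
6–11 s: v starts -1 cm/s; Δx = -1·5 + ½·-3·5² = -42.5 cm; v ends -16 cm/s.
11–15 s: v starts -16 cm/s; Δx = -16·4 + ½·-12·4² = -160 cm; v ends -64 cm/s.
15–20 s: v starts -64 cm/s; Δx = -64·5 + ½·-2·5² = -345 cm; v ends -74 cm/s.
x(20) = -7 + Σ Δx = -578.5 cm.

-578.5 cm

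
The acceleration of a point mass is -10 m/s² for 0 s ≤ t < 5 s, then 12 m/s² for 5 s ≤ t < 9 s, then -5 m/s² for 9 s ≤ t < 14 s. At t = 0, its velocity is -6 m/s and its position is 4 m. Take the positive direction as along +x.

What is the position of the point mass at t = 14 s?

-381.5 m

On each constant-a segment, Δv = aΔt and Δx = v₀Δt + ½aΔt²; chain segment to segment.
0–5 s: v starts -6 m/s; Δx = -6·5 + ½·-10·5² = -155 m; v ends -56 m/s.
5–9 s: v starts -56 m/s; Δx = -56·4 + ½·12·4² = -128 m; v ends -8 m/s.
9–14 s: v starts -8 m/s; Δx = -8·5 + ½·-5·5² = -102.5 m; v ends -33 m/s.
x(14) = 4 + Σ Δx = -381.5 m.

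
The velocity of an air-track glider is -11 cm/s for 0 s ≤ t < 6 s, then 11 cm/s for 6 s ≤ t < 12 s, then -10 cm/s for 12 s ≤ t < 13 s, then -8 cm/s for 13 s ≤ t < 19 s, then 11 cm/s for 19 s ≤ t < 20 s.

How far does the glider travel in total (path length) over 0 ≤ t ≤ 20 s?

201 cm

Total distance travelled is ∫|v| dt — sum the magnitudes of each area piece.
0–6 s: |-11| × 6 = 66 cm
6–12 s: |11| × 6 = 66 cm
12–13 s: |-10| × 1 = 10 cm
13–19 s: |-8| × 6 = 48 cm
19–20 s: |11| × 1 = 11 cm
Total distance = 201 cm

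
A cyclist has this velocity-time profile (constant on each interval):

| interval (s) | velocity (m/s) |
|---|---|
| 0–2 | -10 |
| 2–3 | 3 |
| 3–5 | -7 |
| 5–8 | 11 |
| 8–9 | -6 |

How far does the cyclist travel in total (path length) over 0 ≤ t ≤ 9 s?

76 m

Total distance travelled is ∫|v| dt — sum the magnitudes of each area piece.
0–2 s: |-10| × 2 = 20 m
2–3 s: |3| × 1 = 3 m
3–5 s: |-7| × 2 = 14 m
5–8 s: |11| × 3 = 33 m
8–9 s: |-6| × 1 = 6 m
Total distance = 76 m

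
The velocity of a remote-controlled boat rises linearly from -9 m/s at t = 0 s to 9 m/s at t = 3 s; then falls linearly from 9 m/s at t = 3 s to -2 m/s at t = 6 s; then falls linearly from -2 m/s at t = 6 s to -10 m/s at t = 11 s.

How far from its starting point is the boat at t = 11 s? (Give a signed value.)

Net displacement equals the area under the velocity-time graph (areas below the axis count negative).
0–3 s: ½(-9 + 9)(3) = 0 m
3–6 s: ½(9 + -2)(3) = 10.5 m
6–11 s: ½(-2 + -10)(5) = -30 m
Net displacement = -19.5 m

-19.5 m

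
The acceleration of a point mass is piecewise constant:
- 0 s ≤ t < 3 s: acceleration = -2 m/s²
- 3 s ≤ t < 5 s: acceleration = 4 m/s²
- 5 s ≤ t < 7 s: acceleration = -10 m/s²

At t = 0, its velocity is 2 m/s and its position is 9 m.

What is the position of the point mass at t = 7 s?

-6 m

On each constant-a segment, Δv = aΔt and Δx = v₀Δt + ½aΔt²; chain segment to segment.
0–3 s: v starts 2 m/s; Δx = 2·3 + ½·-2·3² = -3 m; v ends -4 m/s.
3–5 s: v starts -4 m/s; Δx = -4·2 + ½·4·2² = 0 m; v ends 4 m/s.
5–7 s: v starts 4 m/s; Δx = 4·2 + ½·-10·2² = -12 m; v ends -16 m/s.
x(7) = 9 + Σ Δx = -6 m.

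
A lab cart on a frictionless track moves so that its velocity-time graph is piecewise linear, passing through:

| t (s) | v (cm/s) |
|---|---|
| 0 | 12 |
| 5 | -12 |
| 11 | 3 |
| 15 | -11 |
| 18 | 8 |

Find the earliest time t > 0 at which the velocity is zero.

t = 2.5 s

v changes sign on 0–5 s (from 12 to -12); the graph is linear there, so v = 0 at t = 0 + (-12)·(5 − 0)/(-12 − 12) = 2.5 s.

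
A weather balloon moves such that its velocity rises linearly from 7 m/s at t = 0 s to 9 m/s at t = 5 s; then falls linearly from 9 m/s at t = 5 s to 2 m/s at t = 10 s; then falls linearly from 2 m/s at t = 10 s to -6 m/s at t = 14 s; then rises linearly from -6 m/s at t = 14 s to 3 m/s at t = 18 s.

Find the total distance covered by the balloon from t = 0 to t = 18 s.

Distance (not displacement) is the total path length: add the absolute areas under v-t.
0–5 s: |½(7 + 9)(5)| = 40 m
5–10 s: |½(9 + 2)(5)| = 27.5 m
10–14 s: v = 0 at t = 11 s; triangle areas 1 + 9 = 10 m
14–18 s: v = 0 at t = 50/3 s; triangle areas 8 + 2 = 10 m
Total distance = 87.5 m

87.5 m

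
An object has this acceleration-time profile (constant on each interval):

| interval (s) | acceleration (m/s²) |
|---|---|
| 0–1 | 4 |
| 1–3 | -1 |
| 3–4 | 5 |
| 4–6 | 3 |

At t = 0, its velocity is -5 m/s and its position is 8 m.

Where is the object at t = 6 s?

On each constant-a segment, Δv = aΔt and Δx = v₀Δt + ½aΔt²; chain segment to segment.
0–1 s: v starts -5 m/s; Δx = -5·1 + ½·4·1² = -3 m; v ends -1 m/s.
1–3 s: v starts -1 m/s; Δx = -1·2 + ½·-1·2² = -4 m; v ends -3 m/s.
3–4 s: v starts -3 m/s; Δx = -3·1 + ½·5·1² = -0.5 m; v ends 2 m/s.
4–6 s: v starts 2 m/s; Δx = 2·2 + ½·3·2² = 10 m; v ends 8 m/s.
x(6) = 8 + Σ Δx = 10.5 m.

10.5 m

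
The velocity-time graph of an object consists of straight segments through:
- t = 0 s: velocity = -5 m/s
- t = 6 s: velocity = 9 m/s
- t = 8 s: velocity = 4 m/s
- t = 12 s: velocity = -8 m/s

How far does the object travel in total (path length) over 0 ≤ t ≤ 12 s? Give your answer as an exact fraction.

1030/21 m

Distance (not displacement) is the total path length: add the absolute areas under v-t.
0–6 s: v = 0 at t = 15/7 s; triangle areas 75/14 + 243/14 = 159/7 m
6–8 s: |½(9 + 4)(2)| = 13 m
8–12 s: v = 0 at t = 28/3 s; triangle areas 8/3 + 32/3 = 40/3 m
Total distance = 1030/21 m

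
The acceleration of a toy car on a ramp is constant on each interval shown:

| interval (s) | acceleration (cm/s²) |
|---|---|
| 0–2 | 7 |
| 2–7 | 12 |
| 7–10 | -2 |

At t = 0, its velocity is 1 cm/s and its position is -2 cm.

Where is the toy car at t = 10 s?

On each constant-a segment, Δv = aΔt and Δx = v₀Δt + ½aΔt²; chain segment to segment.
0–2 s: v starts 1 cm/s; Δx = 1·2 + ½·7·2² = 16 cm; v ends 15 cm/s.
2–7 s: v starts 15 cm/s; Δx = 15·5 + ½·12·5² = 225 cm; v ends 75 cm/s.
7–10 s: v starts 75 cm/s; Δx = 75·3 + ½·-2·3² = 216 cm; v ends 69 cm/s.
x(10) = -2 + Σ Δx = 455 cm.

455 cm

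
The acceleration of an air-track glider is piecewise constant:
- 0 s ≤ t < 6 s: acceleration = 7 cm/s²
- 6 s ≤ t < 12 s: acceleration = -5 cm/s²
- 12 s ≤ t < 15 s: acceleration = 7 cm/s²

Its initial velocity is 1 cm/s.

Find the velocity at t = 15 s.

34 cm/s

Δv equals the area under the a-t graph; then v = v₀ + Δv.
0–6 s: 7 × 6 = 42 cm/s
6–12 s: -5 × 6 = -30 cm/s
12–15 s: 7 × 3 = 21 cm/s
Δv = 33 cm/s, so v(15) = 1 + (33) = 34 cm/s.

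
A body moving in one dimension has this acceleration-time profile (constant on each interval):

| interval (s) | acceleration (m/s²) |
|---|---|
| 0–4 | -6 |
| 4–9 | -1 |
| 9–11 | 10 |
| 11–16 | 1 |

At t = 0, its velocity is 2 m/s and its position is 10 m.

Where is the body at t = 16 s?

-209 m

On each constant-a segment, Δv = aΔt and Δx = v₀Δt + ½aΔt²; chain segment to segment.
0–4 s: v starts 2 m/s; Δx = 2·4 + ½·-6·4² = -40 m; v ends -22 m/s.
4–9 s: v starts -22 m/s; Δx = -22·5 + ½·-1·5² = -122.5 m; v ends -27 m/s.
9–11 s: v starts -27 m/s; Δx = -27·2 + ½·10·2² = -34 m; v ends -7 m/s.
11–16 s: v starts -7 m/s; Δx = -7·5 + ½·1·5² = -22.5 m; v ends -2 m/s.
x(16) = 10 + Σ Δx = -209 m.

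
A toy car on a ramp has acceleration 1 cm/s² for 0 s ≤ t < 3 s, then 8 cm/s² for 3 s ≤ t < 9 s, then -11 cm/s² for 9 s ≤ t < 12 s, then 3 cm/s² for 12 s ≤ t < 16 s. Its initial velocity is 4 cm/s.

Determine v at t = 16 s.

Δv equals the area under the a-t graph; then v = v₀ + Δv.
0–3 s: 1 × 3 = 3 cm/s
3–9 s: 8 × 6 = 48 cm/s
9–12 s: -11 × 3 = -33 cm/s
12–16 s: 3 × 4 = 12 cm/s
Δv = 30 cm/s, so v(16) = 4 + (30) = 34 cm/s.

34 cm/s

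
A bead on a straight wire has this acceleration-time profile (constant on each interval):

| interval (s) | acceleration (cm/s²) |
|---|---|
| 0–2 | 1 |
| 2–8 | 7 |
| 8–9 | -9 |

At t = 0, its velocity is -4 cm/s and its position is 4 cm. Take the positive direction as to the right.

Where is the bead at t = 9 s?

147.5 cm

On each constant-a segment, Δv = aΔt and Δx = v₀Δt + ½aΔt²; chain segment to segment.
0–2 s: v starts -4 cm/s; Δx = -4·2 + ½·1·2² = -6 cm; v ends -2 cm/s.
2–8 s: v starts -2 cm/s; Δx = -2·6 + ½·7·6² = 114 cm; v ends 40 cm/s.
8–9 s: v starts 40 cm/s; Δx = 40·1 + ½·-9·1² = 35.5 cm; v ends 31 cm/s.
x(9) = 4 + Σ Δx = 147.5 cm.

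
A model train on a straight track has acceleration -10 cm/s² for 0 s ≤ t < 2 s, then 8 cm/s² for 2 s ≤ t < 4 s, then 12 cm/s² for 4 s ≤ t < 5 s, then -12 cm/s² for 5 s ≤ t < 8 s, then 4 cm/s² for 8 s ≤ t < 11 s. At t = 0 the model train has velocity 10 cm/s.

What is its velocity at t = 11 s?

Δv equals the area under the a-t graph; then v = v₀ + Δv.
0–2 s: -10 × 2 = -20 cm/s
2–4 s: 8 × 2 = 16 cm/s
4–5 s: 12 × 1 = 12 cm/s
5–8 s: -12 × 3 = -36 cm/s
8–11 s: 4 × 3 = 12 cm/s
Δv = -16 cm/s, so v(11) = 10 + (-16) = -6 cm/s.

-6 cm/s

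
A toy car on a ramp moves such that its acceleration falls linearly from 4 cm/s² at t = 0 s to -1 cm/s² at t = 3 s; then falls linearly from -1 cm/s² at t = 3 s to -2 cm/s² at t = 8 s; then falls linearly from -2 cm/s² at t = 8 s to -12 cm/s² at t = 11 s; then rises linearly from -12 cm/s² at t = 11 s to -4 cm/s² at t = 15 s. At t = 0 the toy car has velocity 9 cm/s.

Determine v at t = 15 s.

Δv equals the area under the a-t graph; then v = v₀ + Δv.
0–3 s: ½(4 + -1)(3) = 4.5 cm/s
3–8 s: ½(-1 + -2)(5) = -7.5 cm/s
8–11 s: ½(-2 + -12)(3) = -21 cm/s
11–15 s: ½(-12 + -4)(4) = -32 cm/s
Δv = -56 cm/s, so v(15) = 9 + (-56) = -47 cm/s.

-47 cm/s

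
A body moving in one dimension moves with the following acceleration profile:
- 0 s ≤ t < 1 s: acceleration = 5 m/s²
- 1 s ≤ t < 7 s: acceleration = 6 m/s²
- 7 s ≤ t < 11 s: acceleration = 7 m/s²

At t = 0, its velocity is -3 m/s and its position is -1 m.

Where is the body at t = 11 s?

On each constant-a segment, Δv = aΔt and Δx = v₀Δt + ½aΔt²; chain segment to segment.
0–1 s: v starts -3 m/s; Δx = -3·1 + ½·5·1² = -0.5 m; v ends 2 m/s.
1–7 s: v starts 2 m/s; Δx = 2·6 + ½·6·6² = 120 m; v ends 38 m/s.
7–11 s: v starts 38 m/s; Δx = 38·4 + ½·7·4² = 208 m; v ends 66 m/s.
x(11) = -1 + Σ Δx = 326.5 m.

326.5 m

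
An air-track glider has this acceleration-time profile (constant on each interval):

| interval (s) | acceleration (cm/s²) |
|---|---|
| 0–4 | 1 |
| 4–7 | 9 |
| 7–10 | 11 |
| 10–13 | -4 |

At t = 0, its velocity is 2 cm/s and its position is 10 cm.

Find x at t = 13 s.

413 cm

On each constant-a segment, Δv = aΔt and Δx = v₀Δt + ½aΔt²; chain segment to segment.
0–4 s: v starts 2 cm/s; Δx = 2·4 + ½·1·4² = 16 cm; v ends 6 cm/s.
4–7 s: v starts 6 cm/s; Δx = 6·3 + ½·9·3² = 58.5 cm; v ends 33 cm/s.
7–10 s: v starts 33 cm/s; Δx = 33·3 + ½·11·3² = 148.5 cm; v ends 66 cm/s.
10–13 s: v starts 66 cm/s; Δx = 66·3 + ½·-4·3² = 180 cm; v ends 54 cm/s.
x(13) = 10 + Σ Δx = 413 cm.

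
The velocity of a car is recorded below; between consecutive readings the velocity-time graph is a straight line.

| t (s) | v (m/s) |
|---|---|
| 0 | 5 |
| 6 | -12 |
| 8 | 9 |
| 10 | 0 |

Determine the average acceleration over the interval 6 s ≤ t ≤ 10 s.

Average acceleration = Δv/Δt = (0 − -12)/(10 − 6) = 3 m/s².

3 m/s²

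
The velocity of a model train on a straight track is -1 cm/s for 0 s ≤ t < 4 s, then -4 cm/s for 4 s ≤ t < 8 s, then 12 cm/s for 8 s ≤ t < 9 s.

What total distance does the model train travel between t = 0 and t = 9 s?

Total distance travelled is ∫|v| dt — sum the magnitudes of each area piece.
0–4 s: |-1| × 4 = 4 cm
4–8 s: |-4| × 4 = 16 cm
8–9 s: |12| × 1 = 12 cm
Total distance = 32 cm

32 cm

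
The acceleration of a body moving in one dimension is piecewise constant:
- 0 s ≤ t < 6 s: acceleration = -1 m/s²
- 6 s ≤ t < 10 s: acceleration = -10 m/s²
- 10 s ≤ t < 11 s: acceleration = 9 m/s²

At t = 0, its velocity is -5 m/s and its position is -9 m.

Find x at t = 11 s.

-227.5 m

On each constant-a segment, Δv = aΔt and Δx = v₀Δt + ½aΔt²; chain segment to segment.
0–6 s: v starts -5 m/s; Δx = -5·6 + ½·-1·6² = -48 m; v ends -11 m/s.
6–10 s: v starts -11 m/s; Δx = -11·4 + ½·-10·4² = -124 m; v ends -51 m/s.
10–11 s: v starts -51 m/s; Δx = -51·1 + ½·9·1² = -46.5 m; v ends -42 m/s.
x(11) = -9 + Σ Δx = -227.5 m.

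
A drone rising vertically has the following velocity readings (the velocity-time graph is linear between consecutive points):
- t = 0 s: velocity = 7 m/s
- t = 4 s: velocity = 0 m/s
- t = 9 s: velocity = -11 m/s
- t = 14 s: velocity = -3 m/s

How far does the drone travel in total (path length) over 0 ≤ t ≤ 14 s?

Distance (not displacement) is the total path length: add the absolute areas under v-t.
0–4 s: |½(7 + 0)(4)| = 14 m
4–9 s: |½(0 + -11)(5)| = 27.5 m
9–14 s: |½(-11 + -3)(5)| = 35 m
Total distance = 76.5 m

76.5 m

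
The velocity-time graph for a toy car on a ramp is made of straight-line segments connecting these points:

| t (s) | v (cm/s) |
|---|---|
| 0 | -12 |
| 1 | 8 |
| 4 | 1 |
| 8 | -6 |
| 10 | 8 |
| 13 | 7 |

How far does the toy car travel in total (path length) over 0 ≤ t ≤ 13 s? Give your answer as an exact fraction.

Total distance travelled is ∫|v| dt — sum the magnitudes of each area piece.
0–1 s: v = 0 at t = 0.6 s; triangle areas 3.6 + 1.6 = 5.2 cm
1–4 s: |½(8 + 1)(3)| = 13.5 cm
4–8 s: v = 0 at t = 32/7 s; triangle areas 2/7 + 72/7 = 74/7 cm
8–10 s: v = 0 at t = 62/7 s; triangle areas 18/7 + 32/7 = 50/7 cm
10–13 s: |½(8 + 7)(3)| = 22.5 cm
Total distance = 2062/35 cm

2062/35 cm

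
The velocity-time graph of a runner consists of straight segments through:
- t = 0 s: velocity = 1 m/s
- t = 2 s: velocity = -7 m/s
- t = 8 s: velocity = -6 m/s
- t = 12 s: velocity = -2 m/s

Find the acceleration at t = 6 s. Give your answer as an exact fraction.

1/6 m/s²

Acceleration is the slope of the v-t graph on 2–8 s: (-6 − -7)/(8 − 2) = 1/6 m/s².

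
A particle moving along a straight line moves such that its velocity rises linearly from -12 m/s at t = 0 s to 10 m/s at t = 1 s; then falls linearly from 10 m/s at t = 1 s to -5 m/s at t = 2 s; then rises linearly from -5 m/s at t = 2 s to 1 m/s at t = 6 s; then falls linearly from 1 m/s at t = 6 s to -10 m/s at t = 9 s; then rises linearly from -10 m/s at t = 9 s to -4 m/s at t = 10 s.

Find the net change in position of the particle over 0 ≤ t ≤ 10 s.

Net displacement equals the area under the velocity-time graph (areas below the axis count negative).
0–1 s: ½(-12 + 10)(1) = -1 m
1–2 s: ½(10 + -5)(1) = 2.5 m
2–6 s: ½(-5 + 1)(4) = -8 m
6–9 s: ½(1 + -10)(3) = -13.5 m
9–10 s: ½(-10 + -4)(1) = -7 m
Net displacement = -27 m

-27 m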